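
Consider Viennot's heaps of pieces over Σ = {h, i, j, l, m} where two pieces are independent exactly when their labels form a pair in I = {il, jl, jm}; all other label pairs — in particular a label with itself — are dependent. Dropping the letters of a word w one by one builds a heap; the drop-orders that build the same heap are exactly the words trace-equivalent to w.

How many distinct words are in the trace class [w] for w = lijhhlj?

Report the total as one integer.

0(l) covers ∅
1(i) covers ∅
2(j) covers 1:i
3(h) covers 0:l, 2:j
4(h) covers 3:h
5(l) covers 4:h
6(j) covers 4:h
floor of heap: 0:l, 1:i
completions by unplaced set U, small U first (add the entries for U minus each lowest piece of U):
  |U|=1: {5}:1  {6}:1
  |U|=2: {5,6}:2
  |U|=3: {4,5,6}:2
  |U|=4: {3,4,5,6}:2
  |U|=5: {0,3,4,5,6}:2  {2,3,4,5,6}:2
  start at 0(l): 2
  start at 1(i): 4
sum over floor = 6

6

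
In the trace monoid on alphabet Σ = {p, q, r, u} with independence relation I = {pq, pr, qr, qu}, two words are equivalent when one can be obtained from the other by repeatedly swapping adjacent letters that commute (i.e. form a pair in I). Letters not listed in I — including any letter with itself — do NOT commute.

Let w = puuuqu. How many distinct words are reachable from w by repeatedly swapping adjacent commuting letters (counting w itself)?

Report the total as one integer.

6

0(p) covers ∅
1(u) covers 0:p
2(u) covers 1:u
3(u) covers 2:u
4(q) covers ∅
5(u) covers 3:u
floor of heap: 0:p, 4:q
completions by unplaced set U, small U first (add the entries for U minus each lowest piece of U):
  |U|=1: {4}:1  {5}:1
  |U|=2: {3,5}:1  {4,5}:2
  |U|=3: {2,3,5}:1  {3,4,5}:3
  |U|=4: {1,2,3,5}:1  {2,3,4,5}:4
  start at 0(p): 5
  start at 4(q): 1
sum over floor = 6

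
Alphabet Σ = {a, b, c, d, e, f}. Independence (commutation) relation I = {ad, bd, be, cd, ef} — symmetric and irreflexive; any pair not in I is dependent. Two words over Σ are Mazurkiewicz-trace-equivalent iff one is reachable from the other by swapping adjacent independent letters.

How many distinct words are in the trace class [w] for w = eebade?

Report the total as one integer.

7

drop 0:e onto floor
drop 1:e onto {0:e}
drop 2:b onto floor
drop 3:a onto {1:e, 2:b}
drop 4:d onto {1:e}
drop 5:e onto {3:a, 4:d}
ground layer = {0:e, 2:b}
drop-orders for the pieces not yet dropped (sum over which currently-grounded one goes next):
  1 to go: {5} 1
  2 to go: {3,5} 1  {4,5} 1
  3 to go: {2,3,5} 1  {3,4,5} 2
  4 to go: {1,3,4,5} 2  {2,3,4,5} 3
  if 0:e drops first: 5 orders
  if 2:b drops first: 2 orders
heap linearizations: 7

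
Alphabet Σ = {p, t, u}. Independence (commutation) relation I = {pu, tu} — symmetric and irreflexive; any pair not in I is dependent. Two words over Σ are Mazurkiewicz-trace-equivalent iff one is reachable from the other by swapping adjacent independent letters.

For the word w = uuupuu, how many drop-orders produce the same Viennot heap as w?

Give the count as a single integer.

piece 0:u — minimal
piece 1:u rests on {0:u}
piece 2:u rests on {1:u}
piece 3:p — minimal
piece 4:u rests on {2:u}
piece 5:u rests on {4:u}
minimal pieces: {0:u, 3:p}
ways to finish when only these pieces remain (= sum over removing one remaining piece with nothing left below it):
  1 left: {3}→1  {5}→1
  2 left: {3,5}→2  {4,5}→1
  3 left: {2,4,5}→1  {3,4,5}→3
  4 left: {1,2,4,5}→1  {2,3,4,5}→4
  placing 0:u first → 5 extensions
  placing 3:p first → 1 extensions
total linear extensions = 6

6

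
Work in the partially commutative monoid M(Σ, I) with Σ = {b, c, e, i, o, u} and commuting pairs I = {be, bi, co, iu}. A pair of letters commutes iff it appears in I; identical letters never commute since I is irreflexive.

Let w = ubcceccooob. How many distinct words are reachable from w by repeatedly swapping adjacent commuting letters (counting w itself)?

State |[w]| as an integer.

10

piece 0:u — minimal
piece 1:b rests on {0:u}
piece 2:c rests on {1:b}
piece 3:c rests on {2:c}
piece 4:e rests on {3:c}
piece 5:c rests on {4:e}
piece 6:c rests on {5:c}
piece 7:o rests on {4:e}
piece 8:o rests on {7:o}
piece 9:o rests on {8:o}
piece 10:b rests on {6:c, 9:o}
minimal pieces: {0:u}
ways to finish when only these pieces remain (= sum over removing one remaining piece with nothing left below it):
  1 left: {10}→1
  2 left: {6,10}→1  {9,10}→1
  3 left: {5,6,10}→1  {6,9,10}→2  {8,9,10}→1
  4 left: {5,6,9,10}→3  {6,8,9,10}→3  {7,8,9,10}→1
  5 left: {5,6,8,9,10}→6  {6,7,8,9,10}→4
  6 left: {5,6,7,8,9,10}→10
  7 left: {4,5,6,7,8,9,10}→10
  8 left: {3,4,5,6,7,8,9,10}→10
  9 left: {2,3,4,5,6,7,8,9,10}→10
  placing 0:u first → 10 extensions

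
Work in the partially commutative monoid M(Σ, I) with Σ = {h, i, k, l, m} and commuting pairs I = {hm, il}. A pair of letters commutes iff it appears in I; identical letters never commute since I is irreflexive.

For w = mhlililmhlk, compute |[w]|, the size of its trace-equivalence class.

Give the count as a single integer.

40

drop 0:m onto floor
drop 1:h onto floor
drop 2:l onto {0:m, 1:h}
drop 3:i onto {0:m, 1:h}
drop 4:l onto {2:l}
drop 5:i onto {3:i}
drop 6:l onto {4:l}
drop 7:m onto {5:i, 6:l}
drop 8:h onto {5:i, 6:l}
drop 9:l onto {7:m, 8:h}
drop 10:k onto {9:l}
ground layer = {0:m, 1:h}
drop-orders for the pieces not yet dropped (sum over which currently-grounded one goes next):
  1 to go: {10} 1
  2 to go: {9,10} 1
  3 to go: {7,9,10} 1  {8,9,10} 1
  4 to go: {7,8,9,10} 2
  5 to go: {5,7,8,9,10} 2  {6,7,8,9,10} 2
  6 to go: {3,5,7,8,9,10} 2  {4,6,7,8,9,10} 2  {5,6,7,8,9,10} 4
  7 to go: {2,4,6,7,8,9,10} 2  {3,5,6,7,8,9,10} 6  {4,5,6,7,8,9,10} 6
  8 to go: {2,4,5,6,7,8,9,10} 8  {3,4,5,6,7,8,9,10} 12
  9 to go: {2,3,4,5,6,7,8,9,10} 20
  if 0:m drops first: 20 orders
  if 1:h drops first: 20 orders
heap linearizations: 40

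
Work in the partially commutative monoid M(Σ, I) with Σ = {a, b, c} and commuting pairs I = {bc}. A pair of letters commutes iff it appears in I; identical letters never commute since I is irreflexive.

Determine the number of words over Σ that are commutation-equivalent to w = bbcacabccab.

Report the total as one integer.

9

drop 0:b onto floor
drop 1:b onto {0:b}
drop 2:c onto floor
drop 3:a onto {1:b, 2:c}
drop 4:c onto {3:a}
drop 5:a onto {4:c}
drop 6:b onto {5:a}
drop 7:c onto {5:a}
drop 8:c onto {7:c}
drop 9:a onto {6:b, 8:c}
drop 10:b onto {9:a}
ground layer = {0:b, 2:c}
drop-orders for the pieces not yet dropped (sum over which currently-grounded one goes next):
  1 to go: {10} 1
  2 to go: {9,10} 1
  3 to go: {6,9,10} 1  {8,9,10} 1
  4 to go: {6,8,9,10} 2  {7,8,9,10} 1
  5 to go: {6,7,8,9,10} 3
  6 to go: {5,6,7,8,9,10} 3
  7 to go: {4,5,6,7,8,9,10} 3
  8 to go: {3,4,5,6,7,8,9,10} 3
  9 to go: {1,3,4,5,6,7,8,9,10} 3  {2,3,4,5,6,7,8,9,10} 3
  if 0:b drops first: 6 orders
  if 2:c drops first: 3 orders
heap linearizations: 9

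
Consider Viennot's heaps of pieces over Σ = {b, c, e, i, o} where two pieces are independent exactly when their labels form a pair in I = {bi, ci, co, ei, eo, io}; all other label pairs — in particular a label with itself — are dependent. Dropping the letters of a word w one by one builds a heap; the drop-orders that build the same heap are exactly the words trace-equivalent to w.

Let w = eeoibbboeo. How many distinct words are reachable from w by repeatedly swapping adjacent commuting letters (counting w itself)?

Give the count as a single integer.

drop 0:e onto floor
drop 1:e onto {0:e}
drop 2:o onto floor
drop 3:i onto floor
drop 4:b onto {1:e, 2:o}
drop 5:b onto {4:b}
drop 6:b onto {5:b}
drop 7:o onto {6:b}
drop 8:e onto {6:b}
drop 9:o onto {7:o}
ground layer = {0:e, 2:o, 3:i}
drop-orders for the pieces not yet dropped (sum over which currently-grounded one goes next):
  1 to go: {3} 1  {8} 1  {9} 1
  2 to go: {3,8} 2  {3,9} 2  {7,9} 1  {8,9} 2
  3 to go: {3,7,9} 3  {3,8,9} 6  {7,8,9} 3
  4 to go: {3,7,8,9} 12  {6,7,8,9} 3
  5 to go: {3,6,7,8,9} 15  {5,6,7,8,9} 3
  6 to go: {3,5,6,7,8,9} 18  {4,5,6,7,8,9} 3
  7 to go: {1,4,5,6,7,8,9} 3  {2,4,5,6,7,8,9} 3  {3,4,5,6,7,8,9} 21
  8 to go: {0,1,4,5,6,7,8,9} 3  {1,2,4,5,6,7,8,9} 6  {1,3,4,5,6,7,8,9} 24  {2,3,4,5,6,7,8,9} 24
  if 0:e drops first: 54 orders
  if 2:o drops first: 27 orders
  if 3:i drops first: 9 orders
heap linearizations: 90

90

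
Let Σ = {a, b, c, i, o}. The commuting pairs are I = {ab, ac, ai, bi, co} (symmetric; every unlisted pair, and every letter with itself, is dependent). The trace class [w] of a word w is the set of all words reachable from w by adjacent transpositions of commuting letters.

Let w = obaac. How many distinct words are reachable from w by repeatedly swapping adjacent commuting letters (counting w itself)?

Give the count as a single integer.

6

piece 0:o — minimal
piece 1:b rests on {0:o}
piece 2:a rests on {0:o}
piece 3:a rests on {2:a}
piece 4:c rests on {1:b}
minimal pieces: {0:o}
ways to finish when only these pieces remain (= sum over removing one remaining piece with nothing left below it):
  1 left: {3}→1  {4}→1
  2 left: {1,4}→1  {2,3}→1  {3,4}→2
  3 left: {1,3,4}→3  {2,3,4}→3
  placing 0:o first → 6 extensions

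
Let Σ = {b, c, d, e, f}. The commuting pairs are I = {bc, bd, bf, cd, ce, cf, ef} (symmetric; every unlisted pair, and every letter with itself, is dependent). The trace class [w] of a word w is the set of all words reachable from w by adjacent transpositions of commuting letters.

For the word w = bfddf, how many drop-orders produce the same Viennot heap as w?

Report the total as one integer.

piece 0:b — minimal
piece 1:f — minimal
piece 2:d rests on {1:f}
piece 3:d rests on {2:d}
piece 4:f rests on {3:d}
minimal pieces: {0:b, 1:f}
ways to finish when only these pieces remain (= sum over removing one remaining piece with nothing left below it):
  1 left: {0}→1  {4}→1
  2 left: {0,4}→2  {3,4}→1
  3 left: {0,3,4}→3  {2,3,4}→1
  placing 0:b first → 1 extensions
  placing 1:f first → 4 extensions
total linear extensions = 5

5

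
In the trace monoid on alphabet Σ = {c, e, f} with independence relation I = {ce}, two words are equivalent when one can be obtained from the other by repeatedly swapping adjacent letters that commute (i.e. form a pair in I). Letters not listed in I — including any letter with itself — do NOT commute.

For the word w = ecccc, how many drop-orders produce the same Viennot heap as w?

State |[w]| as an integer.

5

0(e) covers ∅
1(c) covers ∅
2(c) covers 1:c
3(c) covers 2:c
4(c) covers 3:c
floor of heap: 0:e, 1:c
completions by unplaced set U, small U first (add the entries for U minus each lowest piece of U):
  |U|=1: {0}:1  {4}:1
  |U|=2: {0,4}:2  {3,4}:1
  |U|=3: {0,3,4}:3  {2,3,4}:1
  start at 0(e): 1
  start at 1(c): 4
sum over floor = 5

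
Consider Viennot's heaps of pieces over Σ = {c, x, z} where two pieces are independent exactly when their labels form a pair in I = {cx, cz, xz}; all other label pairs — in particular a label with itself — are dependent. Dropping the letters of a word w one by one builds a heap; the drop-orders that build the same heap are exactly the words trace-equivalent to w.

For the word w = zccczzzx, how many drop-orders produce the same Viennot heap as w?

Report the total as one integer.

280

0(z) covers ∅
1(c) covers ∅
2(c) covers 1:c
3(c) covers 2:c
4(z) covers 0:z
5(z) covers 4:z
6(z) covers 5:z
7(x) covers ∅
floor of heap: 0:z, 1:c, 7:x
completions by unplaced set U, small U first (add the entries for U minus each lowest piece of U):
  |U|=1: {3}:1  {6}:1  {7}:1
  |U|=2: {2,3}:1  {3,6}:2  {3,7}:2  {5,6}:1  {6,7}:2
  |U|=3: {1,2,3}:1  {2,3,6}:3  {2,3,7}:3  {3,5,6}:3  {3,6,7}:6  {4,5,6}:1  {5,6,7}:3
  |U|=4: {0,4,5,6}:1  {1,2,3,6}:4  {1,2,3,7}:4  {2,3,5,6}:6  {2,3,6,7}:12  {3,4,5,6}:4  {3,5,6,7}:12  {4,5,6,7}:4
  |U|=5: {0,3,4,5,6}:5  {0,4,5,6,7}:5  {1,2,3,5,6}:10  {1,2,3,6,7}:20  {2,3,4,5,6}:10  {2,3,5,6,7}:30  {3,4,5,6,7}:20
  |U|=6: {0,2,3,4,5,6}:15  {0,3,4,5,6,7}:30  {1,2,3,4,5,6}:20  {1,2,3,5,6,7}:60  {2,3,4,5,6,7}:60
  start at 0(z): 140
  start at 1(c): 105
  start at 7(x): 35
sum over floor = 280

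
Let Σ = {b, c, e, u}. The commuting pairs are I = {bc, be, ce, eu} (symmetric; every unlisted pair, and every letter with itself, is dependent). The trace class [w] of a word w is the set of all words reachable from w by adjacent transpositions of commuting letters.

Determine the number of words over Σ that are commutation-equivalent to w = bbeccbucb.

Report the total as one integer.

drop 0:b onto floor
drop 1:b onto {0:b}
drop 2:e onto floor
drop 3:c onto floor
drop 4:c onto {3:c}
drop 5:b onto {1:b}
drop 6:u onto {4:c, 5:b}
drop 7:c onto {6:u}
drop 8:b onto {6:u}
ground layer = {0:b, 2:e, 3:c}
drop-orders for the pieces not yet dropped (sum over which currently-grounded one goes next):
  1 to go: {2} 1  {7} 1  {8} 1
  2 to go: {2,7} 2  {2,8} 2  {7,8} 2
  3 to go: {2,7,8} 6  {6,7,8} 2
  4 to go: {2,6,7,8} 8  {4,6,7,8} 2  {5,6,7,8} 2
  5 to go: {1,5,6,7,8} 2  {2,4,6,7,8} 10  {2,5,6,7,8} 10  {3,4,6,7,8} 2  {4,5,6,7,8} 4
  6 to go: {0,1,5,6,7,8} 2  {1,2,5,6,7,8} 12  {1,4,5,6,7,8} 6  {2,3,4,6,7,8} 12  {2,4,5,6,7,8} 24  {3,4,5,6,7,8} 6
  7 to go: {0,1,2,5,6,7,8} 14  {0,1,4,5,6,7,8} 8  {1,2,4,5,6,7,8} 42  {1,3,4,5,6,7,8} 12  {2,3,4,5,6,7,8} 42
  if 0:b drops first: 96 orders
  if 2:e drops first: 20 orders
  if 3:c drops first: 64 orders
heap linearizations: 180

180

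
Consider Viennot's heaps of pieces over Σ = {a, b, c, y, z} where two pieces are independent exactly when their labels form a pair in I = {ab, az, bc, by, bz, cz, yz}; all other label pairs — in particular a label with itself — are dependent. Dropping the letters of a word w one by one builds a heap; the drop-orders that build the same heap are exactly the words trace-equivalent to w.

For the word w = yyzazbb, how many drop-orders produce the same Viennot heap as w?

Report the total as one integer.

210

#0=y has no predecessor
#1=y depends on [0:y]
#2=z has no predecessor
#3=a depends on [1:y]
#4=z depends on [2:z]
#5=b has no predecessor
#6=b depends on [5:b]
sources: [0:y, 2:z, 5:b]
N(rest) = Σ N(rest − s) over sources s of rest; N(one piece) = 1:
  size 1 → [3]=1  [4]=1  [6]=1
  size 2 → [1,3]=1  [2,4]=1  [3,4]=2  [3,6]=2  [4,6]=2  [5,6]=1
  size 3 → [0,1,3]=1  [1,3,4]=3  [1,3,6]=3  [2,3,4]=3  [2,4,6]=3  [3,4,6]=6  [3,5,6]=3  [4,5,6]=3
  size 4 → [0,1,3,4]=4  [0,1,3,6]=4  [1,2,3,4]=6  [1,3,4,6]=12  [1,3,5,6]=6  [2,3,4,6]=12  [2,4,5,6]=6  [3,4,5,6]=12
  size 5 → [0,1,2,3,4]=10  [0,1,3,4,6]=20  [0,1,3,5,6]=10  [1,2,3,4,6]=30  [1,3,4,5,6]=30  [2,3,4,5,6]=30
  first=0(y) contributes 90
  first=2(z) contributes 60
  first=5(b) contributes 60
|[w]| = 210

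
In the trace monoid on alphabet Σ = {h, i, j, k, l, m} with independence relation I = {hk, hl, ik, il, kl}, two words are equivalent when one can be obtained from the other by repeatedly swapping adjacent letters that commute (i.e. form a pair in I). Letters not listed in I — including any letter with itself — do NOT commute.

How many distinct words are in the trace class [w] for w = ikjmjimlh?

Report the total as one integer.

#0=i has no predecessor
#1=k has no predecessor
#2=j depends on [0:i, 1:k]
#3=m depends on [2:j]
#4=j depends on [3:m]
#5=i depends on [4:j]
#6=m depends on [5:i]
#7=l depends on [6:m]
#8=h depends on [6:m]
sources: [0:i, 1:k]
N(rest) = Σ N(rest − s) over sources s of rest; N(one piece) = 1:
  size 1 → [7]=1  [8]=1
  size 2 → [7,8]=2
  size 3 → [6,7,8]=2
  size 4 → [5,6,7,8]=2
  size 5 → [4,5,6,7,8]=2
  size 6 → [3,4,5,6,7,8]=2
  size 7 → [2,3,4,5,6,7,8]=2
  first=0(i) contributes 2
  first=1(k) contributes 2
|[w]| = 4

4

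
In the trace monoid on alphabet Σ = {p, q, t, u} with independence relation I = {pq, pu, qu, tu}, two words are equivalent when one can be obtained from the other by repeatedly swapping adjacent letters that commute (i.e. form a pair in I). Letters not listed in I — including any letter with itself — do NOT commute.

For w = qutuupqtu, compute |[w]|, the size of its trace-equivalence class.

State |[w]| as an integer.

#0=q has no predecessor
#1=u has no predecessor
#2=t depends on [0:q]
#3=u depends on [1:u]
#4=u depends on [3:u]
#5=p depends on [2:t]
#6=q depends on [2:t]
#7=t depends on [5:p, 6:q]
#8=u depends on [4:u]
sources: [0:q, 1:u]
N(rest) = Σ N(rest − s) over sources s of rest; N(one piece) = 1:
  size 1 → [7]=1  [8]=1
  size 2 → [4,8]=1  [5,7]=1  [6,7]=1  [7,8]=2
  size 3 → [3,4,8]=1  [4,7,8]=3  [5,6,7]=2  [5,7,8]=3  [6,7,8]=3
  size 4 → [1,3,4,8]=1  [2,5,6,7]=2  [3,4,7,8]=4  [4,5,7,8]=6  [4,6,7,8]=6  [5,6,7,8]=8
  size 5 → [0,2,5,6,7]=2  [1,3,4,7,8]=5  [2,5,6,7,8]=10  [3,4,5,7,8]=10  [3,4,6,7,8]=10  [4,5,6,7,8]=20
  size 6 → [0,2,5,6,7,8]=12  [1,3,4,5,7,8]=15  [1,3,4,6,7,8]=15  [2,4,5,6,7,8]=30  [3,4,5,6,7,8]=40
  size 7 → [0,2,4,5,6,7,8]=42  [1,3,4,5,6,7,8]=70  [2,3,4,5,6,7,8]=70
  first=0(q) contributes 140
  first=1(u) contributes 112
|[w]| = 252

252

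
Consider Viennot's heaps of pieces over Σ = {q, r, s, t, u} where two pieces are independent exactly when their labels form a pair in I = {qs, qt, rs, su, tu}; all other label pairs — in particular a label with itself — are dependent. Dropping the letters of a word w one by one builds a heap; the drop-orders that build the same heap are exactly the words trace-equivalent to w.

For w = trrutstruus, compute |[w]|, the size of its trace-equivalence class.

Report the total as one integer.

0(t) covers ∅
1(r) covers 0:t
2(r) covers 1:r
3(u) covers 2:r
4(t) covers 2:r
5(s) covers 4:t
6(t) covers 5:s
7(r) covers 3:u, 6:t
8(u) covers 7:r
9(u) covers 8:u
10(s) covers 6:t
floor of heap: 0:t
completions by unplaced set U, small U first (add the entries for U minus each lowest piece of U):
  |U|=1: {9}:1  {10}:1
  |U|=2: {8,9}:1  {9,10}:2
  |U|=3: {7,8,9}:1  {8,9,10}:3
  |U|=4: {3,7,8,9}:1  {7,8,9,10}:4
  |U|=5: {3,7,8,9,10}:5  {6,7,8,9,10}:4
  |U|=6: {3,6,7,8,9,10}:9  {5,6,7,8,9,10}:4
  |U|=7: {3,5,6,7,8,9,10}:13  {4,5,6,7,8,9,10}:4
  |U|=8: {3,4,5,6,7,8,9,10}:17
  |U|=9: {2,3,4,5,6,7,8,9,10}:17
  start at 0(t): 17

17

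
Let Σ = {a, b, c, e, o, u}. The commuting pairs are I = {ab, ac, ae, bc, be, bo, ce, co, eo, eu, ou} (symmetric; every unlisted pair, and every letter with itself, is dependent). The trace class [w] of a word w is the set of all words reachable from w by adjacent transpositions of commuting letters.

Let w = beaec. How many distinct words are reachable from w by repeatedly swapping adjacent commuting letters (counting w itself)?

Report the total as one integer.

#0=b has no predecessor
#1=e has no predecessor
#2=a has no predecessor
#3=e depends on [1:e]
#4=c has no predecessor
sources: [0:b, 1:e, 2:a, 4:c]
N(rest) = Σ N(rest − s) over sources s of rest; N(one piece) = 1:
  size 1 → [0]=1  [2]=1  [3]=1  [4]=1
  size 2 → [0,2]=2  [0,3]=2  [0,4]=2  [1,3]=1  [2,3]=2  [2,4]=2  [3,4]=2
  size 3 → [0,1,3]=3  [0,2,3]=6  [0,2,4]=6  [0,3,4]=6  [1,2,3]=3  [1,3,4]=3  [2,3,4]=6
  first=0(b) contributes 12
  first=1(e) contributes 24
  first=2(a) contributes 12
  first=4(c) contributes 12
|[w]| = 60

60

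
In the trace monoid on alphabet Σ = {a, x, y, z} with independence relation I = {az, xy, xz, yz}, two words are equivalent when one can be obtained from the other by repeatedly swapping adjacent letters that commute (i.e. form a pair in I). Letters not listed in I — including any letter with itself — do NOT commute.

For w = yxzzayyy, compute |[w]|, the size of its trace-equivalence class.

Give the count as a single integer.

56

piece 0:y — minimal
piece 1:x — minimal
piece 2:z — minimal
piece 3:z rests on {2:z}
piece 4:a rests on {0:y, 1:x}
piece 5:y rests on {4:a}
piece 6:y rests on {5:y}
piece 7:y rests on {6:y}
minimal pieces: {0:y, 1:x, 2:z}
ways to finish when only these pieces remain (= sum over removing one remaining piece with nothing left below it):
  1 left: {3}→1  {7}→1
  2 left: {2,3}→1  {3,7}→2  {6,7}→1
  3 left: {2,3,7}→3  {3,6,7}→3  {5,6,7}→1
  4 left: {2,3,6,7}→6  {3,5,6,7}→4  {4,5,6,7}→1
  5 left: {0,4,5,6,7}→1  {1,4,5,6,7}→1  {2,3,5,6,7}→10  {3,4,5,6,7}→5
  6 left: {0,1,4,5,6,7}→2  {0,3,4,5,6,7}→6  {1,3,4,5,6,7}→6  {2,3,4,5,6,7}→15
  placing 0:y first → 21 extensions
  placing 1:x first → 21 extensions
  placing 2:z first → 14 extensions
total linear extensions = 56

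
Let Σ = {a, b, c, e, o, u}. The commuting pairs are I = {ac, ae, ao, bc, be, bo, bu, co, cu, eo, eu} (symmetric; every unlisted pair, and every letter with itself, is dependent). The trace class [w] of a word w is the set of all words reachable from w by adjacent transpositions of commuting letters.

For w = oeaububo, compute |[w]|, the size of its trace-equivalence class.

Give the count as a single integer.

piece 0:o — minimal
piece 1:e — minimal
piece 2:a — minimal
piece 3:u rests on {0:o, 2:a}
piece 4:b rests on {2:a}
piece 5:u rests on {3:u}
piece 6:b rests on {4:b}
piece 7:o rests on {5:u}
minimal pieces: {0:o, 1:e, 2:a}
ways to finish when only these pieces remain (= sum over removing one remaining piece with nothing left below it):
  1 left: {1}→1  {6}→1  {7}→1
  2 left: {1,6}→2  {1,7}→2  {4,6}→1  {5,7}→1  {6,7}→2
  3 left: {1,4,6}→3  {1,5,7}→3  {1,6,7}→6  {3,5,7}→1  {4,6,7}→3  {5,6,7}→3
  4 left: {0,3,5,7}→1  {1,3,5,7}→4  {1,4,6,7}→12  {1,5,6,7}→12  {3,5,6,7}→4  {4,5,6,7}→6
  5 left: {0,1,3,5,7}→5  {0,3,5,6,7}→5  {1,3,5,6,7}→20  {1,4,5,6,7}→30  {3,4,5,6,7}→10
  6 left: {0,1,3,5,6,7}→30  {0,3,4,5,6,7}→15  {1,3,4,5,6,7}→60  {2,3,4,5,6,7}→10
  placing 0:o first → 70 extensions
  placing 1:e first → 25 extensions
  placing 2:a first → 105 extensions
total linear extensions = 200

200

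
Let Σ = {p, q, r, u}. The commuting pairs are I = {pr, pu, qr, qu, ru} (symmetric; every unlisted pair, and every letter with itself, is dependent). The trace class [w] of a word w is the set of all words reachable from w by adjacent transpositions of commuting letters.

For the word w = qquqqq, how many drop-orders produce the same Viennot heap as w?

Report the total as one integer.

6

0(q) covers ∅
1(q) covers 0:q
2(u) covers ∅
3(q) covers 1:q
4(q) covers 3:q
5(q) covers 4:q
floor of heap: 0:q, 2:u
completions by unplaced set U, small U first (add the entries for U minus each lowest piece of U):
  |U|=1: {2}:1  {5}:1
  |U|=2: {2,5}:2  {4,5}:1
  |U|=3: {2,4,5}:3  {3,4,5}:1
  |U|=4: {1,3,4,5}:1  {2,3,4,5}:4
  start at 0(q): 5
  start at 2(u): 1
sum over floor = 6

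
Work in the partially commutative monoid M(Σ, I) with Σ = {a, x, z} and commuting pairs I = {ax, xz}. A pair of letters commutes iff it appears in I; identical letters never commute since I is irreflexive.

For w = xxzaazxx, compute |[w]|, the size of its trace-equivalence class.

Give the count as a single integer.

70

piece 0:x — minimal
piece 1:x rests on {0:x}
piece 2:z — minimal
piece 3:a rests on {2:z}
piece 4:a rests on {3:a}
piece 5:z rests on {4:a}
piece 6:x rests on {1:x}
piece 7:x rests on {6:x}
minimal pieces: {0:x, 2:z}
ways to finish when only these pieces remain (= sum over removing one remaining piece with nothing left below it):
  1 left: {5}→1  {7}→1
  2 left: {4,5}→1  {5,7}→2  {6,7}→1
  3 left: {1,6,7}→1  {3,4,5}→1  {4,5,7}→3  {5,6,7}→3
  4 left: {0,1,6,7}→1  {1,5,6,7}→4  {2,3,4,5}→1  {3,4,5,7}→4  {4,5,6,7}→6
  5 left: {0,1,5,6,7}→5  {1,4,5,6,7}→10  {2,3,4,5,7}→5  {3,4,5,6,7}→10
  6 left: {0,1,4,5,6,7}→15  {1,3,4,5,6,7}→20  {2,3,4,5,6,7}→15
  placing 0:x first → 35 extensions
  placing 2:z first → 35 extensions
total linear extensions = 70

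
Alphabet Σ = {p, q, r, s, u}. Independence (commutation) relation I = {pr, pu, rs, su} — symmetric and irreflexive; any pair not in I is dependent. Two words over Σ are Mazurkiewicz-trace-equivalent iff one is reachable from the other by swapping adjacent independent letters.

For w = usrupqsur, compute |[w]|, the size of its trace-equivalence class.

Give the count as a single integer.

30

piece 0:u — minimal
piece 1:s — minimal
piece 2:r rests on {0:u}
piece 3:u rests on {2:r}
piece 4:p rests on {1:s}
piece 5:q rests on {3:u, 4:p}
piece 6:s rests on {5:q}
piece 7:u rests on {5:q}
piece 8:r rests on {7:u}
minimal pieces: {0:u, 1:s}
ways to finish when only these pieces remain (= sum over removing one remaining piece with nothing left below it):
  1 left: {6}→1  {8}→1
  2 left: {6,8}→2  {7,8}→1
  3 left: {6,7,8}→3
  4 left: {5,6,7,8}→3
  5 left: {3,5,6,7,8}→3  {4,5,6,7,8}→3
  6 left: {1,4,5,6,7,8}→3  {2,3,5,6,7,8}→3  {3,4,5,6,7,8}→6
  7 left: {0,2,3,5,6,7,8}→3  {1,3,4,5,6,7,8}→9  {2,3,4,5,6,7,8}→9
  placing 0:u first → 18 extensions
  placing 1:s first → 12 extensions
total linear extensions = 30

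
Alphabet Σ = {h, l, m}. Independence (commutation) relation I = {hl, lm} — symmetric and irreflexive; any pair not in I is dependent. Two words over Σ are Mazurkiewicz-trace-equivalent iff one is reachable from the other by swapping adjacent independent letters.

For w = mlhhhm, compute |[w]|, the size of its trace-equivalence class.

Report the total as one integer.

6

0(m) covers ∅
1(l) covers ∅
2(h) covers 0:m
3(h) covers 2:h
4(h) covers 3:h
5(m) covers 4:h
floor of heap: 0:m, 1:l
completions by unplaced set U, small U first (add the entries for U minus each lowest piece of U):
  |U|=1: {1}:1  {5}:1
  |U|=2: {1,5}:2  {4,5}:1
  |U|=3: {1,4,5}:3  {3,4,5}:1
  |U|=4: {1,3,4,5}:4  {2,3,4,5}:1
  start at 0(m): 5
  start at 1(l): 1
sum over floor = 6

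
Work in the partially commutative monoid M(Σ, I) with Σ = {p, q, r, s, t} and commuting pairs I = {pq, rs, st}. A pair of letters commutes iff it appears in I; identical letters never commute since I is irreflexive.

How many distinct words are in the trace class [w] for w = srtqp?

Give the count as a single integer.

6

drop 0:s onto floor
drop 1:r onto floor
drop 2:t onto {1:r}
drop 3:q onto {0:s, 2:t}
drop 4:p onto {0:s, 2:t}
ground layer = {0:s, 1:r}
drop-orders for the pieces not yet dropped (sum over which currently-grounded one goes next):
  1 to go: {3} 1  {4} 1
  2 to go: {3,4} 2
  3 to go: {0,3,4} 2  {2,3,4} 2
  if 0:s drops first: 2 orders
  if 1:r drops first: 4 orders
heap linearizations: 6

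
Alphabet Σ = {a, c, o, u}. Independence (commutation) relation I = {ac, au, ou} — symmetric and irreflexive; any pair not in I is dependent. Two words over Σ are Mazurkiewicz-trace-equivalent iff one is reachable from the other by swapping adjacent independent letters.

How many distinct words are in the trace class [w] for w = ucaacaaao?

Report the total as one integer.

drop 0:u onto floor
drop 1:c onto {0:u}
drop 2:a onto floor
drop 3:a onto {2:a}
drop 4:c onto {1:c}
drop 5:a onto {3:a}
drop 6:a onto {5:a}
drop 7:a onto {6:a}
drop 8:o onto {4:c, 7:a}
ground layer = {0:u, 2:a}
drop-orders for the pieces not yet dropped (sum over which currently-grounded one goes next):
  1 to go: {8} 1
  2 to go: {4,8} 1  {7,8} 1
  3 to go: {1,4,8} 1  {4,7,8} 2  {6,7,8} 1
  4 to go: {0,1,4,8} 1  {1,4,7,8} 3  {4,6,7,8} 3  {5,6,7,8} 1
  5 to go: {0,1,4,7,8} 4  {1,4,6,7,8} 6  {3,5,6,7,8} 1  {4,5,6,7,8} 4
  6 to go: {0,1,4,6,7,8} 10  {1,4,5,6,7,8} 10  {2,3,5,6,7,8} 1  {3,4,5,6,7,8} 5
  7 to go: {0,1,4,5,6,7,8} 20  {1,3,4,5,6,7,8} 15  {2,3,4,5,6,7,8} 6
  if 0:u drops first: 21 orders
  if 2:a drops first: 35 orders
heap linearizations: 56

56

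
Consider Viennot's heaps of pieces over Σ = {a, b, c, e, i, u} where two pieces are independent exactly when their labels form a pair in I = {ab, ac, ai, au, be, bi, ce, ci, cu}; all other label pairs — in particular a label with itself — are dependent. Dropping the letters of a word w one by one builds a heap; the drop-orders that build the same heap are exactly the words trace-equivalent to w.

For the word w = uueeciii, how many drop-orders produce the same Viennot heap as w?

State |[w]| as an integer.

#0=u has no predecessor
#1=u depends on [0:u]
#2=e depends on [1:u]
#3=e depends on [2:e]
#4=c has no predecessor
#5=i depends on [3:e]
#6=i depends on [5:i]
#7=i depends on [6:i]
sources: [0:u, 4:c]
N(rest) = Σ N(rest − s) over sources s of rest; N(one piece) = 1:
  size 1 → [4]=1  [7]=1
  size 2 → [4,7]=2  [6,7]=1
  size 3 → [4,6,7]=3  [5,6,7]=1
  size 4 → [3,5,6,7]=1  [4,5,6,7]=4
  size 5 → [2,3,5,6,7]=1  [3,4,5,6,7]=5
  size 6 → [1,2,3,5,6,7]=1  [2,3,4,5,6,7]=6
  first=0(u) contributes 7
  first=4(c) contributes 1
|[w]| = 8

8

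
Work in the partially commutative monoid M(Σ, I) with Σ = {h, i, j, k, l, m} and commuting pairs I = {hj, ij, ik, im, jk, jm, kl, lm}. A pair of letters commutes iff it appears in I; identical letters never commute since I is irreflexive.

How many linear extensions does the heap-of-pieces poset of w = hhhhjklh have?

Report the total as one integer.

drop 0:h onto floor
drop 1:h onto {0:h}
drop 2:h onto {1:h}
drop 3:h onto {2:h}
drop 4:j onto floor
drop 5:k onto {3:h}
drop 6:l onto {3:h, 4:j}
drop 7:h onto {5:k, 6:l}
ground layer = {0:h, 4:j}
drop-orders for the pieces not yet dropped (sum over which currently-grounded one goes next):
  1 to go: {7} 1
  2 to go: {5,7} 1  {6,7} 1
  3 to go: {4,6,7} 1  {5,6,7} 2
  4 to go: {3,5,6,7} 2  {4,5,6,7} 3
  5 to go: {2,3,5,6,7} 2  {3,4,5,6,7} 5
  6 to go: {1,2,3,5,6,7} 2  {2,3,4,5,6,7} 7
  if 0:h drops first: 9 orders
  if 4:j drops first: 2 orders
heap linearizations: 11

11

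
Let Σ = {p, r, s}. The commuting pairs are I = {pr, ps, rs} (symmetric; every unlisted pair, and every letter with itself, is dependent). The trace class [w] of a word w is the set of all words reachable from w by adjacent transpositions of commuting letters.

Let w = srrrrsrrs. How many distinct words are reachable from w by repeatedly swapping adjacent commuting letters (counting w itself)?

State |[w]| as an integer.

84

#0=s has no predecessor
#1=r has no predecessor
#2=r depends on [1:r]
#3=r depends on [2:r]
#4=r depends on [3:r]
#5=s depends on [0:s]
#6=r depends on [4:r]
#7=r depends on [6:r]
#8=s depends on [5:s]
sources: [0:s, 1:r]
N(rest) = Σ N(rest − s) over sources s of rest; N(one piece) = 1:
  size 1 → [7]=1  [8]=1
  size 2 → [5,8]=1  [6,7]=1  [7,8]=2
  size 3 → [0,5,8]=1  [4,6,7]=1  [5,7,8]=3  [6,7,8]=3
  size 4 → [0,5,7,8]=4  [3,4,6,7]=1  [4,6,7,8]=4  [5,6,7,8]=6
  size 5 → [0,5,6,7,8]=10  [2,3,4,6,7]=1  [3,4,6,7,8]=5  [4,5,6,7,8]=10
  size 6 → [0,4,5,6,7,8]=20  [1,2,3,4,6,7]=1  [2,3,4,6,7,8]=6  [3,4,5,6,7,8]=15
  size 7 → [0,3,4,5,6,7,8]=35  [1,2,3,4,6,7,8]=7  [2,3,4,5,6,7,8]=21
  first=0(s) contributes 28
  first=1(r) contributes 56
|[w]| = 84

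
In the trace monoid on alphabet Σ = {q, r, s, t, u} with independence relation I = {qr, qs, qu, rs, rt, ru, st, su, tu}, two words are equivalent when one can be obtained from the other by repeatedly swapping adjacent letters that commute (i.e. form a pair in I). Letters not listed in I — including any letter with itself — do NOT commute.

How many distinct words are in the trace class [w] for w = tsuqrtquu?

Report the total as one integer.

2520

drop 0:t onto floor
drop 1:s onto floor
drop 2:u onto floor
drop 3:q onto {0:t}
drop 4:r onto floor
drop 5:t onto {3:q}
drop 6:q onto {5:t}
drop 7:u onto {2:u}
drop 8:u onto {7:u}
ground layer = {0:t, 1:s, 2:u, 4:r}
drop-orders for the pieces not yet dropped (sum over which currently-grounded one goes next):
  1 to go: {1} 1  {4} 1  {6} 1  {8} 1
  2 to go: {1,4} 2  {1,6} 2  {1,8} 2  {4,6} 2  {4,8} 2  {5,6} 1  {6,8} 2  {7,8} 1
  3 to go: {1,4,6} 6  {1,4,8} 6  {1,5,6} 3  {1,6,8} 6  {1,7,8} 3  {2,7,8} 1  {3,5,6} 1  {4,5,6} 3  {4,6,8} 6  {4,7,8} 3  {5,6,8} 3  {6,7,8} 3
  4 to go: {0,3,5,6} 1  {1,2,7,8} 4  {1,3,5,6} 4  {1,4,5,6} 12  {1,4,6,8} 24  {1,4,7,8} 12  {1,5,6,8} 12  {1,6,7,8} 12  {2,4,7,8} 4  {2,6,7,8} 4  {3,4,5,6} 4  {3,5,6,8} 4  {4,5,6,8} 12  {4,6,7,8} 12  {5,6,7,8} 6
  5 to go: {0,1,3,5,6} 5  {0,3,4,5,6} 5  {0,3,5,6,8} 5  {1,2,4,7,8} 20  {1,2,6,7,8} 20  {1,3,4,5,6} 20  {1,3,5,6,8} 20  {1,4,5,6,8} 60  {1,4,6,7,8} 60  {1,5,6,7,8} 30  {2,4,6,7,8} 20  {2,5,6,7,8} 10  {3,4,5,6,8} 20  {3,5,6,7,8} 10  {4,5,6,7,8} 30
  6 to go: {0,1,3,4,5,6} 30  {0,1,3,5,6,8} 30  {0,3,4,5,6,8} 30  {0,3,5,6,7,8} 15  {1,2,4,6,7,8} 120  {1,2,5,6,7,8} 60  {1,3,4,5,6,8} 120  {1,3,5,6,7,8} 60  {1,4,5,6,7,8} 180  {2,3,5,6,7,8} 20  {2,4,5,6,7,8} 60  {3,4,5,6,7,8} 60
  7 to go: {0,1,3,4,5,6,8} 210  {0,1,3,5,6,7,8} 105  {0,2,3,5,6,7,8} 35  {0,3,4,5,6,7,8} 105  {1,2,3,5,6,7,8} 140  {1,2,4,5,6,7,8} 420  {1,3,4,5,6,7,8} 420  {2,3,4,5,6,7,8} 140
  if 0:t drops first: 1120 orders
  if 1:s drops first: 280 orders
  if 2:u drops first: 840 orders
  if 4:r drops first: 280 orders
heap linearizations: 2520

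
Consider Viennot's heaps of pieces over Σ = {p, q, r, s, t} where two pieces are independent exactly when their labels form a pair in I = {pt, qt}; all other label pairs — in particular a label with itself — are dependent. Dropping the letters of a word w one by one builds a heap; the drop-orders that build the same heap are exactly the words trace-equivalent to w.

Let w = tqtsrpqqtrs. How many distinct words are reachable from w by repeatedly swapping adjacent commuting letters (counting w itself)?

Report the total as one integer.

12

#0=t has no predecessor
#1=q has no predecessor
#2=t depends on [0:t]
#3=s depends on [1:q, 2:t]
#4=r depends on [3:s]
#5=p depends on [4:r]
#6=q depends on [5:p]
#7=q depends on [6:q]
#8=t depends on [4:r]
#9=r depends on [7:q, 8:t]
#10=s depends on [9:r]
sources: [0:t, 1:q]
N(rest) = Σ N(rest − s) over sources s of rest; N(one piece) = 1:
  size 1 → [10]=1
  size 2 → [9,10]=1
  size 3 → [7,9,10]=1  [8,9,10]=1
  size 4 → [6,7,9,10]=1  [7,8,9,10]=2
  size 5 → [5,6,7,9,10]=1  [6,7,8,9,10]=3
  size 6 → [5,6,7,8,9,10]=4
  size 7 → [4,5,6,7,8,9,10]=4
  size 8 → [3,4,5,6,7,8,9,10]=4
  size 9 → [1,3,4,5,6,7,8,9,10]=4  [2,3,4,5,6,7,8,9,10]=4
  first=0(t) contributes 8
  first=1(q) contributes 4
|[w]| = 12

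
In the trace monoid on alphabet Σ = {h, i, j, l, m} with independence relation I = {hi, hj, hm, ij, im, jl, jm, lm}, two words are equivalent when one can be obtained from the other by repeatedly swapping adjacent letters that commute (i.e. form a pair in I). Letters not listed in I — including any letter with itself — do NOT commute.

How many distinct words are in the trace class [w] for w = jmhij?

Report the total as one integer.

60

drop 0:j onto floor
drop 1:m onto floor
drop 2:h onto floor
drop 3:i onto floor
drop 4:j onto {0:j}
ground layer = {0:j, 1:m, 2:h, 3:i}
drop-orders for the pieces not yet dropped (sum over which currently-grounded one goes next):
  1 to go: {1} 1  {2} 1  {3} 1  {4} 1
  2 to go: {0,4} 1  {1,2} 2  {1,3} 2  {1,4} 2  {2,3} 2  {2,4} 2  {3,4} 2
  3 to go: {0,1,4} 3  {0,2,4} 3  {0,3,4} 3  {1,2,3} 6  {1,2,4} 6  {1,3,4} 6  {2,3,4} 6
  if 0:j drops first: 24 orders
  if 1:m drops first: 12 orders
  if 2:h drops first: 12 orders
  if 3:i drops first: 12 orders
heap linearizations: 60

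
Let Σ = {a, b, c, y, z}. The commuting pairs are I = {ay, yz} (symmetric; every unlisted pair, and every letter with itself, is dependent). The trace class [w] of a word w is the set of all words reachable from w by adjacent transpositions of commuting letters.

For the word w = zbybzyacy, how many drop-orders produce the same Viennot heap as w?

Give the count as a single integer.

#0=z has no predecessor
#1=b depends on [0:z]
#2=y depends on [1:b]
#3=b depends on [2:y]
#4=z depends on [3:b]
#5=y depends on [3:b]
#6=a depends on [4:z]
#7=c depends on [5:y, 6:a]
#8=y depends on [7:c]
sources: [0:z]
N(rest) = Σ N(rest − s) over sources s of rest; N(one piece) = 1:
  size 1 → [8]=1
  size 2 → [7,8]=1
  size 3 → [5,7,8]=1  [6,7,8]=1
  size 4 → [4,6,7,8]=1  [5,6,7,8]=2
  size 5 → [4,5,6,7,8]=3
  size 6 → [3,4,5,6,7,8]=3
  size 7 → [2,3,4,5,6,7,8]=3
  first=0(z) contributes 3

3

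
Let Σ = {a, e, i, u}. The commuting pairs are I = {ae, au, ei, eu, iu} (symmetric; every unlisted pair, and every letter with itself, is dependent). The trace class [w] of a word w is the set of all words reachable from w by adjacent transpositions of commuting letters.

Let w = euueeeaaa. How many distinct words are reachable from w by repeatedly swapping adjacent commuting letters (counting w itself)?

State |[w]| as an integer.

piece 0:e — minimal
piece 1:u — minimal
piece 2:u rests on {1:u}
piece 3:e rests on {0:e}
piece 4:e rests on {3:e}
piece 5:e rests on {4:e}
piece 6:a — minimal
piece 7:a rests on {6:a}
piece 8:a rests on {7:a}
minimal pieces: {0:e, 1:u, 6:a}
ways to finish when only these pieces remain (= sum over removing one remaining piece with nothing left below it):
  1 left: {2}→1  {5}→1  {8}→1
  2 left: {1,2}→1  {2,5}→2  {2,8}→2  {4,5}→1  {5,8}→2  {7,8}→1
  3 left: {1,2,5}→3  {1,2,8}→3  {2,4,5}→3  {2,5,8}→6  {2,7,8}→3  {3,4,5}→1  {4,5,8}→3  {5,7,8}→3  {6,7,8}→1
  4 left: {0,3,4,5}→1  {1,2,4,5}→6  {1,2,5,8}→12  {1,2,7,8}→6  {2,3,4,5}→4  {2,4,5,8}→12  {2,5,7,8}→12  {2,6,7,8}→4  {3,4,5,8}→4  {4,5,7,8}→6  {5,6,7,8}→4
  5 left: {0,2,3,4,5}→5  {0,3,4,5,8}→5  {1,2,3,4,5}→10  {1,2,4,5,8}→30  {1,2,5,7,8}→30  {1,2,6,7,8}→10  {2,3,4,5,8}→20  {2,4,5,7,8}→30  {2,5,6,7,8}→20  {3,4,5,7,8}→10  {4,5,6,7,8}→10
  6 left: {0,1,2,3,4,5}→15  {0,2,3,4,5,8}→30  {0,3,4,5,7,8}→15  {1,2,3,4,5,8}→60  {1,2,4,5,7,8}→90  {1,2,5,6,7,8}→60  {2,3,4,5,7,8}→60  {2,4,5,6,7,8}→60  {3,4,5,6,7,8}→20
  7 left: {0,1,2,3,4,5,8}→105  {0,2,3,4,5,7,8}→105  {0,3,4,5,6,7,8}→35  {1,2,3,4,5,7,8}→210  {1,2,4,5,6,7,8}→210  {2,3,4,5,6,7,8}→140
  placing 0:e first → 560 extensions
  placing 1:u first → 280 extensions
  placing 6:a first → 420 extensions
total linear extensions = 1260

1260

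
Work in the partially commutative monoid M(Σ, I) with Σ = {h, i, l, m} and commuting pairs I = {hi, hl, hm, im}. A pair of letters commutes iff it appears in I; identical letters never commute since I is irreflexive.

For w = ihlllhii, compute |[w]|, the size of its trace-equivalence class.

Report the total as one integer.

28

#0=i has no predecessor
#1=h has no predecessor
#2=l depends on [0:i]
#3=l depends on [2:l]
#4=l depends on [3:l]
#5=h depends on [1:h]
#6=i depends on [4:l]
#7=i depends on [6:i]
sources: [0:i, 1:h]
N(rest) = Σ N(rest − s) over sources s of rest; N(one piece) = 1:
  size 1 → [5]=1  [7]=1
  size 2 → [1,5]=1  [5,7]=2  [6,7]=1
  size 3 → [1,5,7]=3  [4,6,7]=1  [5,6,7]=3
  size 4 → [1,5,6,7]=6  [3,4,6,7]=1  [4,5,6,7]=4
  size 5 → [1,4,5,6,7]=10  [2,3,4,6,7]=1  [3,4,5,6,7]=5
  size 6 → [0,2,3,4,6,7]=1  [1,3,4,5,6,7]=15  [2,3,4,5,6,7]=6
  first=0(i) contributes 21
  first=1(h) contributes 7
|[w]| = 28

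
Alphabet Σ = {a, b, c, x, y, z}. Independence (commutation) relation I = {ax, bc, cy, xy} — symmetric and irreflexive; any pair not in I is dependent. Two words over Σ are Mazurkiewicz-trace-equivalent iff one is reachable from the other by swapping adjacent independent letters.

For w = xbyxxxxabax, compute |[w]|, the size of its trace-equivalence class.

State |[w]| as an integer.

0(x) covers ∅
1(b) covers 0:x
2(y) covers 1:b
3(x) covers 1:b
4(x) covers 3:x
5(x) covers 4:x
6(x) covers 5:x
7(a) covers 2:y
8(b) covers 6:x, 7:a
9(a) covers 8:b
10(x) covers 8:b
floor of heap: 0:x
completions by unplaced set U, small U first (add the entries for U minus each lowest piece of U):
  |U|=1: {9}:1  {10}:1
  |U|=2: {9,10}:2
  |U|=3: {8,9,10}:2
  |U|=4: {6,8,9,10}:2  {7,8,9,10}:2
  |U|=5: {2,7,8,9,10}:2  {5,6,8,9,10}:2  {6,7,8,9,10}:4
  |U|=6: {2,6,7,8,9,10}:6  {4,5,6,8,9,10}:2  {5,6,7,8,9,10}:6
  |U|=7: {2,5,6,7,8,9,10}:12  {3,4,5,6,8,9,10}:2  {4,5,6,7,8,9,10}:8
  |U|=8: {2,4,5,6,7,8,9,10}:20  {3,4,5,6,7,8,9,10}:10
  |U|=9: {2,3,4,5,6,7,8,9,10}:30
  start at 0(x): 30

30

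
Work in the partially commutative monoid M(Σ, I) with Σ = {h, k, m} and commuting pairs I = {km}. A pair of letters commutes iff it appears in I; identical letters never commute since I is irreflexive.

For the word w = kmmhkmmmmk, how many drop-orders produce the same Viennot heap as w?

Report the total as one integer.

drop 0:k onto floor
drop 1:m onto floor
drop 2:m onto {1:m}
drop 3:h onto {0:k, 2:m}
drop 4:k onto {3:h}
drop 5:m onto {3:h}
drop 6:m onto {5:m}
drop 7:m onto {6:m}
drop 8:m onto {7:m}
drop 9:k onto {4:k}
ground layer = {0:k, 1:m}
drop-orders for the pieces not yet dropped (sum over which currently-grounded one goes next):
  1 to go: {8} 1  {9} 1
  2 to go: {4,9} 1  {7,8} 1  {8,9} 2
  3 to go: {4,8,9} 3  {6,7,8} 1  {7,8,9} 3
  4 to go: {4,7,8,9} 6  {5,6,7,8} 1  {6,7,8,9} 4
  5 to go: {4,6,7,8,9} 10  {5,6,7,8,9} 5
  6 to go: {4,5,6,7,8,9} 15
  7 to go: {3,4,5,6,7,8,9} 15
  8 to go: {0,3,4,5,6,7,8,9} 15  {2,3,4,5,6,7,8,9} 15
  if 0:k drops first: 15 orders
  if 1:m drops first: 30 orders
heap linearizations: 45

45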